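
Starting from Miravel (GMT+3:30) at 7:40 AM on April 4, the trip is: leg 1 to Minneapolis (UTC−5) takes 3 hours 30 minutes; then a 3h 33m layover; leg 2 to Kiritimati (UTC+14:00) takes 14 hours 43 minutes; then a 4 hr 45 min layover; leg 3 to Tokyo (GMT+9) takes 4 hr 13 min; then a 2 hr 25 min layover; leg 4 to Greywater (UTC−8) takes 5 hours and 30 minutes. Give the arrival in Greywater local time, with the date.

Convert departure to UTC: 7:40 AM − 3:30 = 4:10 AM UTC on Apr 4.
Add 3 hours and 30 minutes leg 1 → 7:40 AM UTC.
Add 3 hours and 33 minutes layover in Minneapolis → 11:13 AM UTC.
Add 14 hours and 43 minutes leg 2 → 1:56 AM UTC (Apr 5).
Add 4 hours 45 minutes layover in Kiritimati → 6:41 AM UTC.
Add 4 hours 13 minutes leg 3 → 10:54 AM UTC.
Add 2 hours and 25 minutes layover in Tokyo → 1:19 PM UTC.
Add 5 hours and 30 minutes leg 4 → 6:49 PM UTC.
Greywater is UTC−8:00, so local arrival = 6:49 PM − 8:00 = 10:49 AM on Apr 5.

10:49 AM on April 5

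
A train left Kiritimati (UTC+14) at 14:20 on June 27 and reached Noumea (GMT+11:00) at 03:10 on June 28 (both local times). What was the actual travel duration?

Departure in UTC: 14:20 − 14:00 = 00:20 on Jun 27.
Arrival in UTC: 03:10 − 11:00 = 16:10 on Jun 27.
Elapsed = 16:10 − 00:20 = 15 hours 50 minutes.

15 hours 50 minutes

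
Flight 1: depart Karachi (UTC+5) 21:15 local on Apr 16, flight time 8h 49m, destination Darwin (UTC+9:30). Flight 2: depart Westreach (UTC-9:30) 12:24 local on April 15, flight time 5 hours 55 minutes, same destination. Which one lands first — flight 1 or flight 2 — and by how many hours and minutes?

the second, by 21 hours 15 minutes

Flight 1 in UTC: 21:15 − 5:00 = 16:15 on Apr 16.
+8 hours and 49 minutes → arrive 01:04 UTC on Apr 17.
Flight 2 in UTC: 12:24 + 9:30 = 21:54 on Apr 15.
+5 hours and 55 minutes → arrive 03:49 UTC on Apr 16.
Flight 2 lands earlier by 21 hours 15 minutes.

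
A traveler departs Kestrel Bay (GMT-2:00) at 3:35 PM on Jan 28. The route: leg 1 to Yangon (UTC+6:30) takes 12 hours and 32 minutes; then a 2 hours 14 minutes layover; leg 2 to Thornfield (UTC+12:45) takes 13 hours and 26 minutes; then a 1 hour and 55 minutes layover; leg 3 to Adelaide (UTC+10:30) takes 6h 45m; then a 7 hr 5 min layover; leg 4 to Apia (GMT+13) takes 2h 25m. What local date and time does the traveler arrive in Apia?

Convert departure to UTC: 3:35 PM + 2:00 = 5:35 PM UTC on Jan 28.
Add 12 hours and 32 minutes leg 1 → 6:07 AM UTC (Jan 29).
Add 2 hours 14 minutes layover in Yangon → 8:21 AM UTC.
Add 13 hours and 26 minutes leg 2 → 9:47 PM UTC.
Add 1 hour 55 minutes layover in Thornfield → 11:42 PM UTC.
Add 6 hours 45 minutes leg 3 → 6:27 AM UTC (Jan 30).
Add 7 hours 5 minutes layover in Adelaide → 1:32 PM UTC.
Add 2 hours and 25 minutes leg 4 → 3:57 PM UTC.
Apia is UTC+13:00, so local arrival = 3:57 PM + 13:00 = 4:57 AM on Jan 31.

4:57 AM on Jan 31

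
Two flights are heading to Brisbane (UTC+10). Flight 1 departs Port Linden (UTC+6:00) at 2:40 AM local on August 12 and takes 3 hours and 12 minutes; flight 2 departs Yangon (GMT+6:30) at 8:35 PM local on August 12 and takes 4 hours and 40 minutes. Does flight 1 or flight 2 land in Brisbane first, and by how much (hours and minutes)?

the first, by 18 hours 53 minutes

Flight 1 in UTC: 2:40 AM − 6:00 = 8:40 PM on Aug 11.
+3 hours and 12 minutes → arrive 11:52 PM UTC on Aug 11.
Flight 2 in UTC: 8:35 PM − 6:30 = 2:05 PM on Aug 12.
+4 hours and 40 minutes → arrive 6:45 PM UTC on Aug 12.
Flight 1 lands earlier by 18 hours 53 minutes.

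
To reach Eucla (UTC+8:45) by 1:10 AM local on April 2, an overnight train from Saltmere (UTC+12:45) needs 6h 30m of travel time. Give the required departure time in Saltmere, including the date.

Target arrival in UTC: 1:10 AM − 8:45 = 4:25 PM on Apr 1.
Subtract 6 hours 30 minutes → departure 9:55 AM UTC on Apr 1.
Saltmere is UTC+12:45: 9:55 AM + 12:45 = 10:40 PM on Apr 1.

10:40 PM on April 1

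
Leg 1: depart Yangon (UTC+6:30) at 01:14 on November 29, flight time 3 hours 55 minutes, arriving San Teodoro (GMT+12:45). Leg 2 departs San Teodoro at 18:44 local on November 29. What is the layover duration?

7 hours 20 minutes

Convert departure to UTC: 01:14 − 6:30 = 18:44 UTC on Nov 28.
Add 3 hours 55 minutes flight time → 22:39 UTC.
San Teodoro is UTC+12:45, so local arrival = 22:39 + 12:45 = 11:24 on Nov 29.
Layover = 18:44 − 11:24 = 7 hours 20 minutes.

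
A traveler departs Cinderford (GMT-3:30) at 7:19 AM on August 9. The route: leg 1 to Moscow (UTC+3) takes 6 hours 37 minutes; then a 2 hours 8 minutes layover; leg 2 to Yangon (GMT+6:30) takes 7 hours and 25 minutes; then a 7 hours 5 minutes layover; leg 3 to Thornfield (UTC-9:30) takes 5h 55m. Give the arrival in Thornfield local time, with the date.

6:29 AM on August 10

Convert departure to UTC: 7:19 AM + 3:30 = 10:49 AM UTC on Aug 9.
Add 6 hours 37 minutes leg 1 → 5:26 PM UTC.
Add 2 hours 8 minutes layover in Moscow → 7:34 PM UTC.
Add 7 hours 25 minutes leg 2 → 2:59 AM UTC (Aug 10).
Add 7 hours 5 minutes layover in Yangon → 10:04 AM UTC.
Add 5 hours 55 minutes leg 3 → 3:59 PM UTC.
Thornfield is UTC−9:30, so local arrival = 3:59 PM − 9:30 = 6:29 AM on Aug 10.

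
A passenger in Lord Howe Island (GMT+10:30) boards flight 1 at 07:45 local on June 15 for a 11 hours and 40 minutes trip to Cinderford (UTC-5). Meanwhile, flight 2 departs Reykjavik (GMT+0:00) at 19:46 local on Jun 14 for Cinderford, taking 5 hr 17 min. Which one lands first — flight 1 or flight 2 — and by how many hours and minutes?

the second, by 7 hours 52 minutes

Flight 1 in UTC: 07:45 − 10:30 = 21:15 on Jun 14.
+11 hours 40 minutes → arrive 08:55 UTC on Jun 15.
Flight 2 departs at 19:46 UTC (Jun 14).
+5 hours 17 minutes → arrive 01:03 UTC on Jun 15.
Flight 2 lands earlier by 7 hours 52 minutes.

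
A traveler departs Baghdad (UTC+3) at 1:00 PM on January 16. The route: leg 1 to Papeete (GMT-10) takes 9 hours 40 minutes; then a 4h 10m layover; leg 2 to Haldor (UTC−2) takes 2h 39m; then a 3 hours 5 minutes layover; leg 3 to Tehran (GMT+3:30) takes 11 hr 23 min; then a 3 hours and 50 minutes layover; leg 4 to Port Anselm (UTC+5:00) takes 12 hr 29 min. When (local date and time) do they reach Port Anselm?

Convert departure to UTC: 1:00 PM − 3:00 = 10:00 AM UTC on Jan 16.
Add 9 hours and 40 minutes leg 1 → 7:40 PM UTC.
Add 4 hours and 10 minutes layover in Papeete → 11:50 PM UTC.
Add 2 hours 39 minutes leg 2 → 2:29 AM UTC (Jan 17).
Add 3 hours 5 minutes layover in Haldor → 5:34 AM UTC.
Add 11 hours and 23 minutes leg 3 → 4:57 PM UTC.
Add 3 hours 50 minutes layover in Tehran → 8:47 PM UTC.
Add 12 hours 29 minutes leg 4 → 9:16 AM UTC (Jan 18).
Port Anselm is UTC+5:00, so local arrival = 9:16 AM + 5:00 = 2:16 PM on Jan 18.

2:16 PM on January 18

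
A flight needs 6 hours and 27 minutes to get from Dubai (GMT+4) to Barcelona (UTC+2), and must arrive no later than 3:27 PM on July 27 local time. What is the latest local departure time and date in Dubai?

Target arrival in UTC: 3:27 PM − 2:00 = 1:27 PM on Jul 27.
Subtract 6 hours and 27 minutes → departure 7:00 AM UTC on Jul 27.
Dubai is UTC+4:00: 7:00 AM + 4:00 = 11:00 AM on Jul 27.

11:00 AM on July 27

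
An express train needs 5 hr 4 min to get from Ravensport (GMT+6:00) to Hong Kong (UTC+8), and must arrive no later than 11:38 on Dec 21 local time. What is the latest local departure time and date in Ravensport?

04:34 on Dec 21

Target arrival in UTC: 11:38 − 8:00 = 03:38 on Dec 21.
Subtract 5 hours and 4 minutes → departure 22:34 UTC on Dec 20.
Ravensport is UTC+6:00: 22:34 + 6:00 = 04:34 on Dec 21.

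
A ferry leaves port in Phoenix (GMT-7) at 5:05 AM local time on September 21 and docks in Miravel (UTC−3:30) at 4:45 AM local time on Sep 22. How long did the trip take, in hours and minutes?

Departure in UTC: 5:05 AM + 7:00 = 12:05 PM on Sep 21.
Arrival in UTC: 4:45 AM + 3:30 = 8:15 AM on Sep 22.
Elapsed = 8:15 AM − 12:05 PM (+1 day) = 20 hours 10 minutes.

20 hours 10 minutes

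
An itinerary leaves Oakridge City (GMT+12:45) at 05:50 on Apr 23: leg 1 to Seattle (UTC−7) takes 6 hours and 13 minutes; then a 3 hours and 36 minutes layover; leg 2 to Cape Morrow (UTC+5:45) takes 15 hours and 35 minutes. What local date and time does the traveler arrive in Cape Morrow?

00:14 on Apr 24

Convert departure to UTC: 05:50 − 12:45 = 17:05 UTC on Apr 22.
Add 6 hours and 13 minutes leg 1 → 23:18 UTC.
Add 3 hours and 36 minutes layover in Seattle → 02:54 UTC (Apr 23).
Add 15 hours and 35 minutes leg 2 → 18:29 UTC.
Cape Morrow is UTC+5:45, so local arrival = 18:29 + 5:45 = 00:14 on Apr 24.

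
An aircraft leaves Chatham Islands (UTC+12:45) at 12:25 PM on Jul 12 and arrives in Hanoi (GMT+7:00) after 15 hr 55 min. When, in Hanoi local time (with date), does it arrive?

Convert departure to UTC: 12:25 PM − 12:45 = 11:40 PM UTC on Jul 11.
Add 15 hours and 55 minutes travel time → 3:35 PM UTC (Jul 12).
Hanoi is UTC+7:00, so local arrival = 3:35 PM + 7:00 = 10:35 PM on Jul 12.

10:35 PM on July 12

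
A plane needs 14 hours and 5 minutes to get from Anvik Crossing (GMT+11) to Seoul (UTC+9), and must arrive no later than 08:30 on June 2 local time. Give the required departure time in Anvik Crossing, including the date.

20:25 on June 1

Target arrival in UTC: 08:30 − 9:00 = 23:30 on Jun 1.
Subtract 14 hours 5 minutes → departure 09:25 UTC on Jun 1.
Anvik Crossing is UTC+11:00: 09:25 + 11:00 = 20:25 on Jun 1.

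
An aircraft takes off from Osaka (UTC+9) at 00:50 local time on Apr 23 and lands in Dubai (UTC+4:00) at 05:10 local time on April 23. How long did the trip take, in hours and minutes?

Dubai is 5:00 behind Osaka.
Clock-face elapsed time (ignoring zones) is 4 hours 20 minutes.
Actual elapsed = 4 hours 20 minutes + 5:00 = 9 hours 20 minutes.

9 hours 20 minutes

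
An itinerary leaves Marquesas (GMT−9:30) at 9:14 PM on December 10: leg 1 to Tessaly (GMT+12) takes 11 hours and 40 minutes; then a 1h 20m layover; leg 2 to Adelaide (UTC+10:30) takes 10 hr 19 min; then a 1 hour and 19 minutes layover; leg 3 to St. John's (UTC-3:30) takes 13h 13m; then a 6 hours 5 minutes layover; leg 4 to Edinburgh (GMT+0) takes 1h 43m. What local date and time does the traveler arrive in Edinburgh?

4:23 AM on December 13

Convert departure to UTC: 9:14 PM + 9:30 = 6:44 AM UTC on Dec 11.
Add 11 hours and 40 minutes leg 1 → 6:24 PM UTC.
Add 1 hour 20 minutes layover in Tessaly → 7:44 PM UTC.
Add 10 hours 19 minutes leg 2 → 6:03 AM UTC (Dec 12).
Add 1 hour and 19 minutes layover in Adelaide → 7:22 AM UTC.
Add 13 hours and 13 minutes leg 3 → 8:35 PM UTC.
Add 6 hours 5 minutes layover in St. John's → 2:40 AM UTC (Dec 13).
Add 1 hour 43 minutes leg 4 → 4:23 AM UTC.
Edinburgh is UTC+0, so local arrival is the same: 4:23 AM on Dec 13.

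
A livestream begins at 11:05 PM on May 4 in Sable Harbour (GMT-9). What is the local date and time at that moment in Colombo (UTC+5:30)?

1:35 PM on May 5

In UTC: 11:05 PM + 9:00 = 8:05 AM on May 5.
Colombo is UTC+5:30: 8:05 AM + 5:30 = 1:35 PM on May 5.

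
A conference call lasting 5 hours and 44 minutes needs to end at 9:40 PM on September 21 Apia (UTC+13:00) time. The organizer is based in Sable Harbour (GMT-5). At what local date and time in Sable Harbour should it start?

9:56 PM on September 20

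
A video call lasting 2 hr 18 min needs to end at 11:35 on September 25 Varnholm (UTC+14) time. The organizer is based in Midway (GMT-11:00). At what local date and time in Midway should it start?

08:17 on September 24

Target end time in UTC: 11:35 − 14:00 = 21:35 on Sep 24.
Subtract 2 hours and 18 minutes → start 19:17 UTC on Sep 24.
Midway is UTC−11:00: 19:17 − 11:00 = 08:17 on Sep 24.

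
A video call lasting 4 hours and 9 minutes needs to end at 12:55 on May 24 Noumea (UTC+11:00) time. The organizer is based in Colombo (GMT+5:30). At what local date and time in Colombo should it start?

03:16 on May 24

Target end time in UTC: 12:55 − 11:00 = 01:55 on May 24.
Subtract 4 hours 9 minutes → start 21:46 UTC on May 23.
Colombo is UTC+5:30: 21:46 + 5:30 = 03:16 on May 24.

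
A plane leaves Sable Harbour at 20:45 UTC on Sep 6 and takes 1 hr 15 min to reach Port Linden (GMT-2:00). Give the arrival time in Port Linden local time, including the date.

Departure is given in UTC: 20:45 on Sep 6.
Add 1 hour and 15 minutes → 22:00 UTC.
Port Linden is UTC−2:00: 22:00 − 2:00 = 20:00 on Sep 6.

20:00 on September 6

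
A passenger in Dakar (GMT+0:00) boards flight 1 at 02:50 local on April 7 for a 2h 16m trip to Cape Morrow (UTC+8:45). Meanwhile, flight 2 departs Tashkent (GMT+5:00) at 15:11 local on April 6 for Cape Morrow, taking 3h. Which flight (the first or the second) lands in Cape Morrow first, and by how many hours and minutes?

the second, by 15 hours 55 minutes

Flight 1 departs at 02:50 UTC (Apr 7).
+2 hours 16 minutes → arrive 05:06 UTC on Apr 7.
Flight 2 in UTC: 15:11 − 5:00 = 10:11 on Apr 6.
+3 hours → arrive 13:11 UTC on Apr 6.
Flight 2 lands earlier by 15 hours 55 minutes.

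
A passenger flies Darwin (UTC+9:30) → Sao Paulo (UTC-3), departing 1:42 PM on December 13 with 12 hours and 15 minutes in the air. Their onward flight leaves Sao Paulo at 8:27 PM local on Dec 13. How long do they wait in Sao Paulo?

Convert departure to UTC: 1:42 PM − 9:30 = 4:12 AM UTC on Dec 13.
Add 12 hours and 15 minutes flight time → 4:27 PM UTC.
Sao Paulo is UTC−3:00, so local arrival = 4:27 PM − 3:00 = 1:27 PM on Dec 13.
Layover = 8:27 PM − 1:27 PM = 7 hours.

7 hours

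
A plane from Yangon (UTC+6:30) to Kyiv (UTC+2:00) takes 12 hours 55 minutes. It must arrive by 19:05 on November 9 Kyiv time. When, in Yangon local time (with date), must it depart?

10:40 on November 9

Target arrival in UTC: 19:05 − 2:00 = 17:05 on Nov 9.
Subtract 12 hours and 55 minutes → departure 04:10 UTC on Nov 9.
Yangon is UTC+6:30: 04:10 + 6:30 = 10:40 on Nov 9.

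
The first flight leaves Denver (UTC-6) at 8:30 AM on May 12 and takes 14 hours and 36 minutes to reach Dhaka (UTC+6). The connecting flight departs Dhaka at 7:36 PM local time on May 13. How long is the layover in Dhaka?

8 hours 30 minutes

Convert departure to UTC: 8:30 AM + 6:00 = 2:30 PM UTC on May 12.
Add 14 hours 36 minutes flight time → 5:06 AM UTC (May 13).
Dhaka is UTC+6:00, so local arrival = 5:06 AM + 6:00 = 11:06 AM on May 13.
Layover = 7:36 PM − 11:06 AM = 8 hours 30 minutes.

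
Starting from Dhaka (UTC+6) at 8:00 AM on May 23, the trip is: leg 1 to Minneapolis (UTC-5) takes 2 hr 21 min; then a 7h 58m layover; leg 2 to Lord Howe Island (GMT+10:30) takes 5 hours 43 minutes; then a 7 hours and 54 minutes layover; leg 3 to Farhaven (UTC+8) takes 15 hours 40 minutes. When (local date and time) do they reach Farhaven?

Convert departure to UTC: 8:00 AM − 6:00 = 2:00 AM UTC on May 23.
Add 2 hours and 21 minutes leg 1 → 4:21 AM UTC.
Add 7 hours 58 minutes layover in Minneapolis → 12:19 PM UTC.
Add 5 hours 43 minutes leg 2 → 6:02 PM UTC.
Add 7 hours 54 minutes layover in Lord Howe Island → 1:56 AM UTC (May 24).
Add 15 hours and 40 minutes leg 3 → 5:36 PM UTC.
Farhaven is UTC+8:00, so local arrival = 5:36 PM + 8:00 = 1:36 AM on May 25.

1:36 AM on May 25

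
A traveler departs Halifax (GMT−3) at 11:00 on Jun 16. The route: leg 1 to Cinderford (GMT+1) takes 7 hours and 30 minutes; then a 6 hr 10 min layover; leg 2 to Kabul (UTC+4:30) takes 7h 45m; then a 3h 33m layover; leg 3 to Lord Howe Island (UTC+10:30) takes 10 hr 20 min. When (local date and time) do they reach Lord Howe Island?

11:48 on Jun 18

Convert departure to UTC: 11:00 + 3:00 = 14:00 UTC on Jun 16.
Add 7 hours 30 minutes leg 1 → 21:30 UTC.
Add 6 hours and 10 minutes layover in Cinderford → 03:40 UTC (Jun 17).
Add 7 hours 45 minutes leg 2 → 11:25 UTC.
Add 3 hours 33 minutes layover in Kabul → 14:58 UTC.
Add 10 hours and 20 minutes leg 3 → 01:18 UTC (Jun 18).
Lord Howe Island is UTC+10:30, so local arrival = 01:18 + 10:30 = 11:48 on Jun 18.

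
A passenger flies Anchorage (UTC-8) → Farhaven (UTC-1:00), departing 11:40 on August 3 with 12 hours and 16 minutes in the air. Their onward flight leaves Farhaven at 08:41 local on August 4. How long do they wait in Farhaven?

1 hour 45 minutes

Convert departure to UTC: 11:40 + 8:00 = 19:40 UTC on Aug 3.
Add 12 hours 16 minutes flight time → 07:56 UTC (Aug 4).
Farhaven is UTC−1:00, so local arrival = 07:56 − 1:00 = 06:56 on Aug 4.
Layover = 08:41 − 06:56 = 1 hour 45 minutes.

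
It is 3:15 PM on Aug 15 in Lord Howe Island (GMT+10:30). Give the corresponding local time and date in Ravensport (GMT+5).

9:45 AM on Aug 15

In UTC: 3:15 PM − 10:30 = 4:45 AM on Aug 15.
Ravensport is UTC+5:00: 4:45 AM + 5:00 = 9:45 AM on Aug 15.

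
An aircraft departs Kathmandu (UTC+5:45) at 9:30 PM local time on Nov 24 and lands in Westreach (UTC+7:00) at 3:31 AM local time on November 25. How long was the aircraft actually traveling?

Westreach is 1:15 ahead of Kathmandu.
Clock-face elapsed time (ignoring zones) is 6 hours 1 minute.
Actual elapsed = 6 hours 1 minute − 1:15 = 4 hours 46 minutes.

4 hours 46 minutes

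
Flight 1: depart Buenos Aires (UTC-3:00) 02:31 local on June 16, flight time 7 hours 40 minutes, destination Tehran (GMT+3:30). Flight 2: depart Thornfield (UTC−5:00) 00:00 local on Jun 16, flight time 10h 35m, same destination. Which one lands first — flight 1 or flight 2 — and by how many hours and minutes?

the first, by 2 hours 24 minutes

Flight 1 in UTC: 02:31 + 3:00 = 05:31 on Jun 16.
+7 hours 40 minutes → arrive 13:11 UTC on Jun 16.
Flight 2 in UTC: 00:00 + 5:00 = 05:00 on Jun 16.
+10 hours 35 minutes → arrive 15:35 UTC on Jun 16.
Flight 1 lands earlier by 2 hours 24 minutes.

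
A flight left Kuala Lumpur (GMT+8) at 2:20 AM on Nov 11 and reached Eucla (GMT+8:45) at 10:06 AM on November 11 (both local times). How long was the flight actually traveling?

7 hours 1 minute

Departure in UTC: 2:20 AM − 8:00 = 6:20 PM on Nov 10.
Arrival in UTC: 10:06 AM − 8:45 = 1:21 AM on Nov 11.
Elapsed = 1:21 AM − 6:20 PM (+1 day) = 7 hours 1 minute.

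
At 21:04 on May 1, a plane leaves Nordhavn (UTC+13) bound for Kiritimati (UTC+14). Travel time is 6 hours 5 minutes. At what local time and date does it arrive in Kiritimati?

04:09 on May 2

Convert departure to UTC: 21:04 − 13:00 = 08:04 UTC on May 1.
Add 6 hours 5 minutes travel time → 14:09 UTC.
Kiritimati is UTC+14:00, so local arrival = 14:09 + 14:00 = 04:09 on May 2.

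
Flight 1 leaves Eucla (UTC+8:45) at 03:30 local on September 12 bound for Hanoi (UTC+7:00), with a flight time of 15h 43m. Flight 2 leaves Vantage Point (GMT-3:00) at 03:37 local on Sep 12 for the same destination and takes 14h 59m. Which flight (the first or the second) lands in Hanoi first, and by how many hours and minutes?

Flight 1 in UTC: 03:30 − 8:45 = 18:45 on Sep 11.
+15 hours 43 minutes → arrive 10:28 UTC on Sep 12.
Flight 2 in UTC: 03:37 + 3:00 = 06:37 on Sep 12.
+14 hours 59 minutes → arrive 21:36 UTC on Sep 12.
Flight 1 lands earlier by 11 hours 8 minutes.

the first, by 11 hours 8 minutes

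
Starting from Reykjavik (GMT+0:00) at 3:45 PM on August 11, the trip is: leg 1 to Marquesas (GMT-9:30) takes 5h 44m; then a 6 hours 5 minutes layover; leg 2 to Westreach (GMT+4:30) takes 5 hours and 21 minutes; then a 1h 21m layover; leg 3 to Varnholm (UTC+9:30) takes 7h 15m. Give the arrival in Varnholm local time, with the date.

Reykjavik is at UTC+0, so departure is already 3:45 PM UTC on Aug 11.
Add 5 hours 44 minutes leg 1 → 9:29 PM UTC.
Add 6 hours 5 minutes layover in Marquesas → 3:34 AM UTC (Aug 12).
Add 5 hours and 21 minutes leg 2 → 8:55 AM UTC.
Add 1 hour and 21 minutes layover in Westreach → 10:16 AM UTC.
Add 7 hours 15 minutes leg 3 → 5:31 PM UTC.
Varnholm is UTC+9:30, so local arrival = 5:31 PM + 9:30 = 3:01 AM on Aug 13.

3:01 AM on Aug 13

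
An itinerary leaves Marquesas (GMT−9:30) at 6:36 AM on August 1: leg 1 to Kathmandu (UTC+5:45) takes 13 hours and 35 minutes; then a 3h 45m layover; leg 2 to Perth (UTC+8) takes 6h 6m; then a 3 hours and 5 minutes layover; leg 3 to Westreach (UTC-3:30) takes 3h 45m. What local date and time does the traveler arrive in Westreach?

6:52 PM on August 2

Convert departure to UTC: 6:36 AM + 9:30 = 4:06 PM UTC on Aug 1.
Add 13 hours and 35 minutes leg 1 → 5:41 AM UTC (Aug 2).
Add 3 hours and 45 minutes layover in Kathmandu → 9:26 AM UTC.
Add 6 hours 6 minutes leg 2 → 3:32 PM UTC.
Add 3 hours 5 minutes layover in Perth → 6:37 PM UTC.
Add 3 hours 45 minutes leg 3 → 10:22 PM UTC.
Westreach is UTC−3:30, so local arrival = 10:22 PM − 3:30 = 6:52 PM on Aug 2.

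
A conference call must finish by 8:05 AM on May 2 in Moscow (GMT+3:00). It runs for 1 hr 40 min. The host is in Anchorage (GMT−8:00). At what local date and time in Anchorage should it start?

Target end time in UTC: 8:05 AM − 3:00 = 5:05 AM on May 2.
Subtract 1 hour and 40 minutes → start 3:25 AM UTC on May 2.
Anchorage is UTC−8:00: 3:25 AM − 8:00 = 7:25 PM on May 1.

7:25 PM on May 1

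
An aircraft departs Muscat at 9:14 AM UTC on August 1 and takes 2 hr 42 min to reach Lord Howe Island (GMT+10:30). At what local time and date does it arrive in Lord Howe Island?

10:26 PM on Aug 1

Departure is given in UTC: 9:14 AM on Aug 1.
Add 2 hours 42 minutes → 11:56 AM UTC.
Lord Howe Island is UTC+10:30: 11:56 AM + 10:30 = 10:26 PM on Aug 1.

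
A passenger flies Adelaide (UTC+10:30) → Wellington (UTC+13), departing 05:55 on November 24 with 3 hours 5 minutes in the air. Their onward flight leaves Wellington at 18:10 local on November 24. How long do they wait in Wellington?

6 hours 40 minutes

Convert departure to UTC: 05:55 − 10:30 = 19:25 UTC on Nov 23.
Add 3 hours and 5 minutes flight time → 22:30 UTC.
Wellington is UTC+13:00, so local arrival = 22:30 + 13:00 = 11:30 on Nov 24.
Layover = 18:10 − 11:30 = 6 hours 40 minutes.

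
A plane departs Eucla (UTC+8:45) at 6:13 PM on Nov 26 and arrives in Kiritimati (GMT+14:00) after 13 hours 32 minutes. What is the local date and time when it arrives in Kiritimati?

1:00 PM on November 27

Convert departure to UTC: 6:13 PM − 8:45 = 9:28 AM UTC on Nov 26.
Add 13 hours 32 minutes travel time → 11:00 PM UTC.
Kiritimati is UTC+14:00, so local arrival = 11:00 PM + 14:00 = 1:00 PM on Nov 27.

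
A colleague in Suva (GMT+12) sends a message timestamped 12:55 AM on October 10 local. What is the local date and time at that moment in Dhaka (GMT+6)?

6:55 PM on Oct 9

In UTC: 12:55 AM − 12:00 = 12:55 PM on Oct 9.
Dhaka is UTC+6:00: 12:55 PM + 6:00 = 6:55 PM on Oct 9.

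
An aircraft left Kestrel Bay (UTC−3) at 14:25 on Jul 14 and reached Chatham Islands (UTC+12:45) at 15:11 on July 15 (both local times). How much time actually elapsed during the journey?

9 hours 1 minute

Departure in UTC: 14:25 + 3:00 = 17:25 on Jul 14.
Arrival in UTC: 15:11 − 12:45 = 02:26 on Jul 15.
Elapsed = 02:26 − 17:25 (+1 day) = 9 hours 1 minute.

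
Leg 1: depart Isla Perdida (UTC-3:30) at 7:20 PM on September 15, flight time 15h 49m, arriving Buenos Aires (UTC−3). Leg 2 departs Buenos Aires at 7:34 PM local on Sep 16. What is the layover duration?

Convert departure to UTC: 7:20 PM + 3:30 = 10:50 PM UTC on Sep 15.
Add 15 hours 49 minutes flight time → 2:39 PM UTC (Sep 16).
Buenos Aires is UTC−3:00, so local arrival = 2:39 PM − 3:00 = 11:39 AM on Sep 16.
Layover = 7:34 PM − 11:39 AM = 7 hours 55 minutes.

7 hours 55 minutes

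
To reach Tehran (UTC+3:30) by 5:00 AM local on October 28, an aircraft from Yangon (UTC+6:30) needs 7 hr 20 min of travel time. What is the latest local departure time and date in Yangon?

12:40 AM on Oct 28

Target arrival in UTC: 5:00 AM − 3:30 = 1:30 AM on Oct 28.
Subtract 7 hours 20 minutes → departure 6:10 PM UTC on Oct 27.
Yangon is UTC+6:30: 6:10 PM + 6:30 = 12:40 AM on Oct 28.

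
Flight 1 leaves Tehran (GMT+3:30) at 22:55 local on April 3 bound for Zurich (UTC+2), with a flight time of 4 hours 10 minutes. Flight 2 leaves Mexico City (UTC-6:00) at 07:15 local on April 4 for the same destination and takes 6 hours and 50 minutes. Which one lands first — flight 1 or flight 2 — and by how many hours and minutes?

the first, by 20 hours 30 minutes

Flight 1 in UTC: 22:55 − 3:30 = 19:25 on Apr 3.
+4 hours 10 minutes → arrive 23:35 UTC on Apr 3.
Flight 2 in UTC: 07:15 + 6:00 = 13:15 on Apr 4.
+6 hours and 50 minutes → arrive 20:05 UTC on Apr 4.
Flight 1 lands earlier by 20 hours 30 minutes.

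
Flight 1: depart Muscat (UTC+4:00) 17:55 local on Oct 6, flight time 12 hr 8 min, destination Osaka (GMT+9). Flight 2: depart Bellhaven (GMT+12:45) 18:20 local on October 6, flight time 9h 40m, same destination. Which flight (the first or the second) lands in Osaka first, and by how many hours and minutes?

the second, by 10 hours 48 minutes

Flight 1 in UTC: 17:55 − 4:00 = 13:55 on Oct 6.
+12 hours 8 minutes → arrive 02:03 UTC on Oct 7.
Flight 2 in UTC: 18:20 − 12:45 = 05:35 on Oct 6.
+9 hours 40 minutes → arrive 15:15 UTC on Oct 6.
Flight 2 lands earlier by 10 hours 48 minutes.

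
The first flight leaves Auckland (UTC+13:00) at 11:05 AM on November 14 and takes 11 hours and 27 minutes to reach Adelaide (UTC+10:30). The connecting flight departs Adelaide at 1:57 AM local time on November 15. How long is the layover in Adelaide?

Convert departure to UTC: 11:05 AM − 13:00 = 10:05 PM UTC on Nov 13.
Add 11 hours 27 minutes flight time → 9:32 AM UTC (Nov 14).
Adelaide is UTC+10:30, so local arrival = 9:32 AM + 10:30 = 8:02 PM on Nov 14.
Layover = 1:57 AM − 8:02 PM (+1 day) = 5 hours 55 minutes.

5 hours 55 minutes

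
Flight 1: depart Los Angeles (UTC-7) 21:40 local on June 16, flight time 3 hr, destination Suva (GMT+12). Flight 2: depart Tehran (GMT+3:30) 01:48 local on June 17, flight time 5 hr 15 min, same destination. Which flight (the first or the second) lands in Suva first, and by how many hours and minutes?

Flight 1 in UTC: 21:40 + 7:00 = 04:40 on Jun 17.
+3 hours → arrive 07:40 UTC on Jun 17.
Flight 2 in UTC: 01:48 − 3:30 = 22:18 on Jun 16.
+5 hours and 15 minutes → arrive 03:33 UTC on Jun 17.
Flight 2 lands earlier by 4 hours 7 minutes.

the second, by 4 hours 7 minutes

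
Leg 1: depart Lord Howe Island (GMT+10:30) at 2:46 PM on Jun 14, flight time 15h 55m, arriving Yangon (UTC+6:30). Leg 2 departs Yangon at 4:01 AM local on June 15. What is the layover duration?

1 hour 20 minutes

Convert departure to UTC: 2:46 PM − 10:30 = 4:16 AM UTC on Jun 14.
Add 15 hours and 55 minutes flight time → 8:11 PM UTC.
Yangon is UTC+6:30, so local arrival = 8:11 PM + 6:30 = 2:41 AM on Jun 15.
Layover = 4:01 AM − 2:41 AM = 1 hour 20 minutes.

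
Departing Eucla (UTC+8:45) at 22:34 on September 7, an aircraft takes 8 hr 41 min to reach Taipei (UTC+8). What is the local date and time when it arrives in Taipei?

06:30 on September 8

Convert departure to UTC: 22:34 − 8:45 = 13:49 UTC on Sep 7.
Add 8 hours 41 minutes travel time → 22:30 UTC.
Taipei is UTC+8:00, so local arrival = 22:30 + 8:00 = 06:30 on Sep 8.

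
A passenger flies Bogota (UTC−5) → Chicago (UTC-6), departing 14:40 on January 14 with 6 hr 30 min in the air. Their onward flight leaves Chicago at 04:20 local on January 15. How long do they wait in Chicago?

Convert departure to UTC: 14:40 + 5:00 = 19:40 UTC on Jan 14.
Add 6 hours 30 minutes flight time → 02:10 UTC (Jan 15).
Chicago is UTC−6:00, so local arrival = 02:10 − 6:00 = 20:10 on Jan 14.
Layover = 04:20 − 20:10 (+1 day) = 8 hours 10 minutes.

8 hours 10 minutes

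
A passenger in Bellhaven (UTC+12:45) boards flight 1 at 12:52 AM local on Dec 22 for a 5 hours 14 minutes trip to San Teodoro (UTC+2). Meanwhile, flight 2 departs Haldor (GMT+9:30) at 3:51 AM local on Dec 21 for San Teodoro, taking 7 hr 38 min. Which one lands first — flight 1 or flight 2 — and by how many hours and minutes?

Flight 1 in UTC: 12:52 AM − 12:45 = 12:07 PM on Dec 21.
+5 hours 14 minutes → arrive 5:21 PM UTC on Dec 21.
Flight 2 in UTC: 3:51 AM − 9:30 = 6:21 PM on Dec 20.
+7 hours and 38 minutes → arrive 1:59 AM UTC on Dec 21.
Flight 2 lands earlier by 15 hours 22 minutes.

the second, by 15 hours 22 minutes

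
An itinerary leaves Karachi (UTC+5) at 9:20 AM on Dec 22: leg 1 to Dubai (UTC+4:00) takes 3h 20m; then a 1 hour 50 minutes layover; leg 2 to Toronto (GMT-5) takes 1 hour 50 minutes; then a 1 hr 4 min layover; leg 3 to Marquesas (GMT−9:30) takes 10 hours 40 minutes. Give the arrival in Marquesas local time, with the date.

Convert departure to UTC: 9:20 AM − 5:00 = 4:20 AM UTC on Dec 22.
Add 3 hours 20 minutes leg 1 → 7:40 AM UTC.
Add 1 hour and 50 minutes layover in Dubai → 9:30 AM UTC.
Add 1 hour and 50 minutes leg 2 → 11:20 AM UTC.
Add 1 hour and 4 minutes layover in Toronto → 12:24 PM UTC.
Add 10 hours 40 minutes leg 3 → 11:04 PM UTC.
Marquesas is UTC−9:30, so local arrival = 11:04 PM − 9:30 = 1:34 PM on Dec 22.

1:34 PM on December 22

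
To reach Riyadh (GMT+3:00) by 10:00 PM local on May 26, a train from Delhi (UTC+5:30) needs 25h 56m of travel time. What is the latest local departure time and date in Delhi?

Target arrival in UTC: 10:00 PM − 3:00 = 7:00 PM on May 26.
Subtract 25 hours 56 minutes → departure 5:04 PM UTC on May 25.
Delhi is UTC+5:30: 5:04 PM + 5:30 = 10:34 PM on May 25.

10:34 PM on May 25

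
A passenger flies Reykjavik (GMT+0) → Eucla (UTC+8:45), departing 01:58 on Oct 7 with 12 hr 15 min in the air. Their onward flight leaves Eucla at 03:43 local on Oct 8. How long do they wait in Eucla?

Reykjavik is at UTC+0, so departure is already 01:58 UTC on Oct 7.
Add 12 hours and 15 minutes flight time → 14:13 UTC.
Eucla is UTC+8:45, so local arrival = 14:13 + 8:45 = 22:58 on Oct 7.
Layover = 03:43 − 22:58 (+1 day) = 4 hours 45 minutes.

4 hours 45 minutes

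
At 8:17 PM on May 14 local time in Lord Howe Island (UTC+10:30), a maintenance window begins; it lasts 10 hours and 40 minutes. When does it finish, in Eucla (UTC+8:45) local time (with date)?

5:12 AM on May 15

Convert start to UTC: 8:17 PM − 10:30 = 9:47 AM UTC on May 14.
Add 10 hours and 40 minutes duration → 8:27 PM UTC.
Eucla is UTC+8:45, so local end time = 8:27 PM + 8:45 = 5:12 AM on May 15.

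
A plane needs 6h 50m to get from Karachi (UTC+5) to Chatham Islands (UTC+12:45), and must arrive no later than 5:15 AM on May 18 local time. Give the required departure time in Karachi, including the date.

2:40 PM on May 17

Target arrival in UTC: 5:15 AM − 12:45 = 4:30 PM on May 17.
Subtract 6 hours and 50 minutes → departure 9:40 AM UTC on May 17.
Karachi is UTC+5:00: 9:40 AM + 5:00 = 2:40 PM on May 17.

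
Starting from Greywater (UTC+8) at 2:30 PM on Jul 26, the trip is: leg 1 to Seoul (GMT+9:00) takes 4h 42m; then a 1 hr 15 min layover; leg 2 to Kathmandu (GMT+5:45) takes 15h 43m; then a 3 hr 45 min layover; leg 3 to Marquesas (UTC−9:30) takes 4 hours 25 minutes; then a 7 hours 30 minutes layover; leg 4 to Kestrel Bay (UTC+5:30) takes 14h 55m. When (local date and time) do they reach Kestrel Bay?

Convert departure to UTC: 2:30 PM − 8:00 = 6:30 AM UTC on Jul 26.
Add 4 hours and 42 minutes leg 1 → 11:12 AM UTC.
Add 1 hour and 15 minutes layover in Seoul → 12:27 PM UTC.
Add 15 hours and 43 minutes leg 2 → 4:10 AM UTC (Jul 27).
Add 3 hours 45 minutes layover in Kathmandu → 7:55 AM UTC.
Add 4 hours and 25 minutes leg 3 → 12:20 PM UTC.
Add 7 hours 30 minutes layover in Marquesas → 7:50 PM UTC.
Add 14 hours 55 minutes leg 4 → 10:45 AM UTC (Jul 28).
Kestrel Bay is UTC+5:30, so local arrival = 10:45 AM + 5:30 = 4:15 PM on Jul 28.

4:15 PM on Jul 28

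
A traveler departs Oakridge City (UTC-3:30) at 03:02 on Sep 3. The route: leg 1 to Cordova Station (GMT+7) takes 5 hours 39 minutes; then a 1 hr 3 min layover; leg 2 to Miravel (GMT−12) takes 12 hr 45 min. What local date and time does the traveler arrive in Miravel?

Convert departure to UTC: 03:02 + 3:30 = 06:32 UTC on Sep 3.
Add 5 hours 39 minutes leg 1 → 12:11 UTC.
Add 1 hour and 3 minutes layover in Cordova Station → 13:14 UTC.
Add 12 hours 45 minutes leg 2 → 01:59 UTC (Sep 4).
Miravel is UTC−12:00, so local arrival = 01:59 − 12:00 = 13:59 on Sep 3.

13:59 on September 3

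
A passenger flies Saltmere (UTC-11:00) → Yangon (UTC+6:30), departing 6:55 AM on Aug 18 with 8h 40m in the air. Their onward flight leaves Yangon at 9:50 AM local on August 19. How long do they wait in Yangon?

Convert departure to UTC: 6:55 AM + 11:00 = 5:55 PM UTC on Aug 18.
Add 8 hours and 40 minutes flight time → 2:35 AM UTC (Aug 19).
Yangon is UTC+6:30, so local arrival = 2:35 AM + 6:30 = 9:05 AM on Aug 19.
Layover = 9:50 AM − 9:05 AM = 45 minutes.

45 minutes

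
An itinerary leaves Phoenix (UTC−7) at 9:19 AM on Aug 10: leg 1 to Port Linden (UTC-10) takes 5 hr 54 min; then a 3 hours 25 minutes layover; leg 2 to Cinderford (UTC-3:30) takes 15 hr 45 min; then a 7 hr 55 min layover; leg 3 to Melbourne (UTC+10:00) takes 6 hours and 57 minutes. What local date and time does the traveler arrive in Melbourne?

Convert departure to UTC: 9:19 AM + 7:00 = 4:19 PM UTC on Aug 10.
Add 5 hours 54 minutes leg 1 → 10:13 PM UTC.
Add 3 hours 25 minutes layover in Port Linden → 1:38 AM UTC (Aug 11).
Add 15 hours and 45 minutes leg 2 → 5:23 PM UTC.
Add 7 hours and 55 minutes layover in Cinderford → 1:18 AM UTC (Aug 12).
Add 6 hours 57 minutes leg 3 → 8:15 AM UTC.
Melbourne is UTC+10:00, so local arrival = 8:15 AM + 10:00 = 6:15 PM on Aug 12.

6:15 PM on Aug 12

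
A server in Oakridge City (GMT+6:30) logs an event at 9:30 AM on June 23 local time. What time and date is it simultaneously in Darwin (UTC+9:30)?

12:30 PM on June 23

In UTC: 9:30 AM − 6:30 = 3:00 AM on Jun 23.
Darwin is UTC+9:30: 3:00 AM + 9:30 = 12:30 PM on Jun 23.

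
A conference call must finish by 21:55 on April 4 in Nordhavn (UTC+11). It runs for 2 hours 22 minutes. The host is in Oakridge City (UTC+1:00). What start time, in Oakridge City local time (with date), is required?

Target end time in UTC: 21:55 − 11:00 = 10:55 on Apr 4.
Subtract 2 hours and 22 minutes → start 08:33 UTC on Apr 4.
Oakridge City is UTC+1:00: 08:33 + 1:00 = 09:33 on Apr 4.

09:33 on April 4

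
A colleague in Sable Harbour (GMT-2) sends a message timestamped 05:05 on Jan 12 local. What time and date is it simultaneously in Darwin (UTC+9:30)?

In UTC: 05:05 + 2:00 = 07:05 on Jan 12.
Darwin is UTC+9:30: 07:05 + 9:30 = 16:35 on Jan 12.

16:35 on January 12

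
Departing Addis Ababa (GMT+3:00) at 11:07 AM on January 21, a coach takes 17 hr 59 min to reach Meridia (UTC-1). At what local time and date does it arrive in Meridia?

Meridia is 4:00 behind Addis Ababa.
After 17 hours 59 minutes it is 5:06 AM (Jan 22) in Addis Ababa.
Shift by the zone difference: 5:06 AM − 4:00 = 1:06 AM on Jan 22 in Meridia.

1:06 AM on Jan 22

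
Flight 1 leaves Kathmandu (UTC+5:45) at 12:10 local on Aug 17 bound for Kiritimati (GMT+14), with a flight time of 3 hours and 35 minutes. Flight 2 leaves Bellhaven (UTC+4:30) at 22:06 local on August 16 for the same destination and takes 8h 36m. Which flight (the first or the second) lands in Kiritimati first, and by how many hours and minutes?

the second, by 7 hours 48 minutes

Flight 1 in UTC: 12:10 − 5:45 = 06:25 on Aug 17.
+3 hours 35 minutes → arrive 10:00 UTC on Aug 17.
Flight 2 in UTC: 22:06 − 4:30 = 17:36 on Aug 16.
+8 hours 36 minutes → arrive 02:12 UTC on Aug 17.
Flight 2 lands earlier by 7 hours 48 minutes.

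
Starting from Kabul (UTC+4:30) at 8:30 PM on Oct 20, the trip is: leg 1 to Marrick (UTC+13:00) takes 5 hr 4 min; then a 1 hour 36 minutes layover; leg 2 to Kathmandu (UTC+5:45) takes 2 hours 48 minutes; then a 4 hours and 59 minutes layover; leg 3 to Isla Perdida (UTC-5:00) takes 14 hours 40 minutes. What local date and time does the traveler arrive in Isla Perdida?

Convert departure to UTC: 8:30 PM − 4:30 = 4:00 PM UTC on Oct 20.
Add 5 hours 4 minutes leg 1 → 9:04 PM UTC.
Add 1 hour and 36 minutes layover in Marrick → 10:40 PM UTC.
Add 2 hours 48 minutes leg 2 → 1:28 AM UTC (Oct 21).
Add 4 hours and 59 minutes layover in Kathmandu → 6:27 AM UTC.
Add 14 hours and 40 minutes leg 3 → 9:07 PM UTC.
Isla Perdida is UTC−5:00, so local arrival = 9:07 PM − 5:00 = 4:07 PM on Oct 21.

4:07 PM on Oct 21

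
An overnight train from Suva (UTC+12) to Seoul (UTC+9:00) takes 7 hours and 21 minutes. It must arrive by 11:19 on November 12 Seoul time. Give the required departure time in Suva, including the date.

Target arrival in UTC: 11:19 − 9:00 = 02:19 on Nov 12.
Subtract 7 hours and 21 minutes → departure 18:58 UTC on Nov 11.
Suva is UTC+12:00: 18:58 + 12:00 = 06:58 on Nov 12.

06:58 on Nov 12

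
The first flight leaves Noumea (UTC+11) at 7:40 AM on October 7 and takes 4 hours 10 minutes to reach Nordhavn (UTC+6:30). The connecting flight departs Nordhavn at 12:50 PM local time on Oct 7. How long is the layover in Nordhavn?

5 hours 30 minutes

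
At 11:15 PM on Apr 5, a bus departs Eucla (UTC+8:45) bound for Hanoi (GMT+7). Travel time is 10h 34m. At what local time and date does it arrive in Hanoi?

8:04 AM on April 6

Hanoi is 1:45 behind Eucla.
After 10 hours and 34 minutes it is 9:49 AM (Apr 6) in Eucla.
Shift by the zone difference: 9:49 AM − 1:45 = 8:04 AM on Apr 6 in Hanoi.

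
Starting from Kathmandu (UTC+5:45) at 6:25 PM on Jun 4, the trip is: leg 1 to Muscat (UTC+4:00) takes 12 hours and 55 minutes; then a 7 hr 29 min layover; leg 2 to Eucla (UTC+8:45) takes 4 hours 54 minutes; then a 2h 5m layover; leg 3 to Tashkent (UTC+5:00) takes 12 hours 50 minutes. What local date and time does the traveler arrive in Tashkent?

Convert departure to UTC: 6:25 PM − 5:45 = 12:40 PM UTC on Jun 4.
Add 12 hours and 55 minutes leg 1 → 1:35 AM UTC (Jun 5).
Add 7 hours 29 minutes layover in Muscat → 9:04 AM UTC.
Add 4 hours and 54 minutes leg 2 → 1:58 PM UTC.
Add 2 hours and 5 minutes layover in Eucla → 4:03 PM UTC.
Add 12 hours and 50 minutes leg 3 → 4:53 AM UTC (Jun 6).
Tashkent is UTC+5:00, so local arrival = 4:53 AM + 5:00 = 9:53 AM on Jun 6.

9:53 AM on June 6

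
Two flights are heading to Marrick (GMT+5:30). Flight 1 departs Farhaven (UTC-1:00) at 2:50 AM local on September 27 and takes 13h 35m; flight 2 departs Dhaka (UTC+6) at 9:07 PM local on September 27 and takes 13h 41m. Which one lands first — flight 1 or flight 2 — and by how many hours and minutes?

the first, by 11 hours 23 minutes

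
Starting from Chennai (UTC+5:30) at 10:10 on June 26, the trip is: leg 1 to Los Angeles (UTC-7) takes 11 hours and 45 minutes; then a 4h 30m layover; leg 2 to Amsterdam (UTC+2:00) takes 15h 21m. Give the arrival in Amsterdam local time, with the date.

Convert departure to UTC: 10:10 − 5:30 = 04:40 UTC on Jun 26.
Add 11 hours 45 minutes leg 1 → 16:25 UTC.
Add 4 hours and 30 minutes layover in Los Angeles → 20:55 UTC.
Add 15 hours 21 minutes leg 2 → 12:16 UTC (Jun 27).
Amsterdam is UTC+2:00, so local arrival = 12:16 + 2:00 = 14:16 on Jun 27.

14:16 on Jun 27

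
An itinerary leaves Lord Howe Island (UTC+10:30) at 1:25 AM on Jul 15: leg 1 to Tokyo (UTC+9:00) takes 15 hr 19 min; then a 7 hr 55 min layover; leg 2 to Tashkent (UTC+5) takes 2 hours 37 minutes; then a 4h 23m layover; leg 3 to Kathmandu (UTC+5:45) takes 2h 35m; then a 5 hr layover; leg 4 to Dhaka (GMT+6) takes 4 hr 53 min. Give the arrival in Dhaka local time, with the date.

Convert departure to UTC: 1:25 AM − 10:30 = 2:55 PM UTC on Jul 14.
Add 15 hours and 19 minutes leg 1 → 6:14 AM UTC (Jul 15).
Add 7 hours 55 minutes layover in Tokyo → 2:09 PM UTC.
Add 2 hours 37 minutes leg 2 → 4:46 PM UTC.
Add 4 hours 23 minutes layover in Tashkent → 9:09 PM UTC.
Add 2 hours 35 minutes leg 3 → 11:44 PM UTC.
Add 5 hours layover in Kathmandu → 4:44 AM UTC (Jul 16).
Add 4 hours 53 minutes leg 4 → 9:37 AM UTC.
Dhaka is UTC+6:00, so local arrival = 9:37 AM + 6:00 = 3:37 PM on Jul 16.

3:37 PM on Jul 16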